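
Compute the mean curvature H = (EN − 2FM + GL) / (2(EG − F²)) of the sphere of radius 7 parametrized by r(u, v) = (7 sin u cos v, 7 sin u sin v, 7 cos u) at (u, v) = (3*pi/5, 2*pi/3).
H = -1/7

With E = 49, F = 0, G = 49*sin(u)^2, L = -7*sin(u)/Abs(sin(u)), M = 0, N = -7*sin(u)^3/Abs(sin(u)), assemble
  H = (EN − 2FM + GL) / (2(EG − F²)) = -sin(u)/(7*Abs(sin(u))).
At (u, v) = (3*pi/5, 2*pi/3): H = -1/7.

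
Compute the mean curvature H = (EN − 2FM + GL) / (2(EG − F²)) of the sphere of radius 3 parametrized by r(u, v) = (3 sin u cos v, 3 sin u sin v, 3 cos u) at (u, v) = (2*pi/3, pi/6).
H = -1/3

With E = 9, F = 0, G = 9*sin(u)^2, L = -3*sin(u)/Abs(sin(u)), M = 0, N = -3*sin(u)^3/Abs(sin(u)), assemble
  H = (EN − 2FM + GL) / (2(EG − F²)) = -sin(u)/(3*Abs(sin(u))).
At (u, v) = (2*pi/3, pi/6): H = -1/3.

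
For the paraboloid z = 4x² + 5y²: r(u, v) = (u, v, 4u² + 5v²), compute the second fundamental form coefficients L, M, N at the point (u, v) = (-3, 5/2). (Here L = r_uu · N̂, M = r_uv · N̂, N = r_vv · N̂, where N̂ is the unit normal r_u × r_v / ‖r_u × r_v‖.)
L = 4*sqrt(1202)/601;  M = 0;  N = 5*sqrt(1202)/601

Compute the unit normal N̂(u, v) = (-8*u/sqrt(64*u^2 + 100*v^2 + 1), -10*v/sqrt(64*u^2 + 100*v^2 + 1), 1/sqrt(64*u^2 + 100*v^2 + 1)), and the second partials r_uu, r_uv, r_vv. Take dot products:
  L(u, v) = r_uu · N̂ = 8/sqrt(64*u^2 + 100*v^2 + 1),
  M(u, v) = r_uv · N̂ = 0,
  N(u, v) = r_vv · N̂ = 10/sqrt(64*u^2 + 100*v^2 + 1).
Evaluating at (u, v) = (-3, 5/2):
  L = 4*sqrt(1202)/601, M = 0, N = 5*sqrt(1202)/601.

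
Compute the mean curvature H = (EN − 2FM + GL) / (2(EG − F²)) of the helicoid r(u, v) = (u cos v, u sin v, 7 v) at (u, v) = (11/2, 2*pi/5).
H = 0

With E = 1, F = 0, G = u^2 + 49, L = 0, M = -7/sqrt(u^2 + 49), N = 0, assemble
  H = (EN − 2FM + GL) / (2(EG − F²)) = 0.
At (u, v) = (11/2, 2*pi/5): H = 0.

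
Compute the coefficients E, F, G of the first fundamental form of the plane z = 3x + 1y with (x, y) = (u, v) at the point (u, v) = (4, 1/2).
E = 10;  F = 3;  G = 2

Partials: r_u = (1, 0, 3), r_v = (0, 1, 1). As functions of (u, v):
  E = r_u · r_u = 10,
  F = r_u · r_v = 3,
  G = r_v · r_v = 2.
Evaluating at (u, v) = (4, 1/2): E = 10, F = 3, G = 2.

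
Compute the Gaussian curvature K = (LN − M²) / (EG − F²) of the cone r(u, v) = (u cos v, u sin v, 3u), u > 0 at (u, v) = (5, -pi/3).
K = 0

Coefficients of the first fundamental form: E = 10, F = 0, G = u^2.
Coefficients of the second fundamental form: L = 0, M = 0, N = 3*sqrt(10)*u^2/(10*Abs(u)).
Assemble K = (LN − M²)/(EG − F²) = 0. At (u, v) = (5, -pi/3): K = 0.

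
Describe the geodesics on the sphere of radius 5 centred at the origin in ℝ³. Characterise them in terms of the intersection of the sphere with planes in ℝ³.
Geodesics on the sphere of radius 5 are great circles — circles of radius 5 obtained as the intersection of the sphere with planes through the origin (the centre of the sphere).

A curve α(t) of nonzero constant speed on the sphere of radius 5 is a geodesic iff its acceleration α̈ is everywhere normal to the surface, i.e. parallel to the radial vector α(t). Then d/dt(α × α̇) = α̇ × α̇ + α × α̈ = 0, so α × α̇ is a constant vector n ≠ 0 and α(t) · n = 0 for all t: α lies in the plane through the origin with normal n. The intersection of that plane with the sphere is a circle of radius 5 (a great circle). Conversely, a great circle traversed at constant speed has centripetal acceleration pointing at the origin, hence normal to the sphere, so every great circle is a geodesic.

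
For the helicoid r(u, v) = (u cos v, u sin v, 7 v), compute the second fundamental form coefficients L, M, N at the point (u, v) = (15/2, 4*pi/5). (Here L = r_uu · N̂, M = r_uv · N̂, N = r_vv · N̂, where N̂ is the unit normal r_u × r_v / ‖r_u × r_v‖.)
L = 0;  M = -14*sqrt(421)/421;  N = 0

Compute the unit normal N̂(u, v) = (7*sin(v)/sqrt(u^2 + 49), -7*cos(v)/sqrt(u^2 + 49), u/sqrt(u^2 + 49)), and the second partials r_uu, r_uv, r_vv. Take dot products:
  L(u, v) = r_uu · N̂ = 0,
  M(u, v) = r_uv · N̂ = -7/sqrt(u^2 + 49),
  N(u, v) = r_vv · N̂ = 0.
Evaluating at (u, v) = (15/2, 4*pi/5):
  L = 0, M = -14*sqrt(421)/421, N = 0.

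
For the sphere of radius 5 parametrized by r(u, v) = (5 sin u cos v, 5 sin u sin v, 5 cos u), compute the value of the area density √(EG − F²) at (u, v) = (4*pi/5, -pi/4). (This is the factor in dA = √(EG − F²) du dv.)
√(EG − F²)|_{(4*pi/5, -pi/4)} = 25*sqrt(10 - 2*sqrt(5))/4

E = 25, F = 0, G = 25*sin(u)^2, so EG − F² = 625*sin(u)^2. Taking the positive square root: √(EG − F²) = 25*Abs(sin(u)). At (u, v) = (4*pi/5, -pi/4): 25*sqrt(10 - 2*sqrt(5))/4.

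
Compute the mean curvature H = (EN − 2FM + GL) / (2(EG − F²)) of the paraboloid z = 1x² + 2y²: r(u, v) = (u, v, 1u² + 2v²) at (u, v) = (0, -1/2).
H = 7*sqrt(5)/25

With E = 4*u^2 + 1, F = 8*u*v, G = 16*v^2 + 1, L = 2/sqrt(4*u^2 + 16*v^2 + 1), M = 0, N = 4/sqrt(4*u^2 + 16*v^2 + 1), assemble
  H = (EN − 2FM + GL) / (2(EG − F²)) = (8*u^2 + 16*v^2 + 3)/(4*u^2 + 16*v^2 + 1)^(3/2).
At (u, v) = (0, -1/2): H = 7*sqrt(5)/25.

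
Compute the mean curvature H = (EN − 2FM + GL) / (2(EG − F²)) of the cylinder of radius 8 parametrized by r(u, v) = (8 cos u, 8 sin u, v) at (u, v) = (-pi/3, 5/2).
H = -1/16

With E = 64, F = 0, G = 1, L = -8, M = 0, N = 0, assemble
  H = (EN − 2FM + GL) / (2(EG − F²)) = -1/16.
At (u, v) = (-pi/3, 5/2): H = -1/16.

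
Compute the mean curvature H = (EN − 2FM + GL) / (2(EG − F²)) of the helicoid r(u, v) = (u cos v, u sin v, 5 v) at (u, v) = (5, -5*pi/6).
H = 0

With E = 1, F = 0, G = u^2 + 25, L = 0, M = -5/sqrt(u^2 + 25), N = 0, assemble
  H = (EN − 2FM + GL) / (2(EG − F²)) = 0.
At (u, v) = (5, -5*pi/6): H = 0.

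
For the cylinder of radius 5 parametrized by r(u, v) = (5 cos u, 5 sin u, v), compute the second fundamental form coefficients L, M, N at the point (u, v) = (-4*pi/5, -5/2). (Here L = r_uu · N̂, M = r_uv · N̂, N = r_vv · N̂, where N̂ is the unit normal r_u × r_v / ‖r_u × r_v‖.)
L = -5;  M = 0;  N = 0

Compute the unit normal N̂(u, v) = (cos(u), sin(u), 0), and the second partials r_uu, r_uv, r_vv. Take dot products:
  L(u, v) = r_uu · N̂ = -5,
  M(u, v) = r_uv · N̂ = 0,
  N(u, v) = r_vv · N̂ = 0.
Evaluating at (u, v) = (-4*pi/5, -5/2):
  L = -5, M = 0, N = 0.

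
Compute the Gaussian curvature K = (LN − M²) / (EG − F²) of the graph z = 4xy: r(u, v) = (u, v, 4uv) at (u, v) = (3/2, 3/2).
K = -16/5329

Coefficients of the first fundamental form: E = 16*v^2 + 1, F = 16*u*v, G = 16*u^2 + 1.
Coefficients of the second fundamental form: L = 0, M = 4/sqrt(16*u^2 + 16*v^2 + 1), N = 0.
Assemble K = (LN − M²)/(EG − F²) = -16/(256*u^4 + 512*u^2*v^2 + 32*u^2 + 256*v^4 + 32*v^2 + 1). At (u, v) = (3/2, 3/2): K = -16/5329.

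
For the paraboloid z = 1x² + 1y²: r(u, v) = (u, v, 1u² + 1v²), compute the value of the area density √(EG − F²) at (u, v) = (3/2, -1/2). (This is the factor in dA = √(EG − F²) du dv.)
√(EG − F²)|_{(3/2, -1/2)} = sqrt(11)

E = 4*u^2 + 1, F = 4*u*v, G = 4*v^2 + 1, so EG − F² = 4*u^2 + 4*v^2 + 1. Taking the positive square root: √(EG − F²) = sqrt(4*u^2 + 4*v^2 + 1). At (u, v) = (3/2, -1/2): sqrt(11).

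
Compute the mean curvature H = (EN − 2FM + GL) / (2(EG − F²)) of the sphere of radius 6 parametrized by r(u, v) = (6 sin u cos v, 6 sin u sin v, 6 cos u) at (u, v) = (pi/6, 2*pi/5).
H = -1/6

With E = 36, F = 0, G = 36*sin(u)^2, L = -6*sin(u)/Abs(sin(u)), M = 0, N = -6*sin(u)^3/Abs(sin(u)), assemble
  H = (EN − 2FM + GL) / (2(EG − F²)) = -sin(u)/(6*Abs(sin(u))).
At (u, v) = (pi/6, 2*pi/5): H = -1/6.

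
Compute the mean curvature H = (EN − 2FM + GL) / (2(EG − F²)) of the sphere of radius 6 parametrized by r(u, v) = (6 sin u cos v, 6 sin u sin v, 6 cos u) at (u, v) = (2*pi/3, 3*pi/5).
H = -1/6

With E = 36, F = 0, G = 36*sin(u)^2, L = -6*sin(u)/Abs(sin(u)), M = 0, N = -6*sin(u)^3/Abs(sin(u)), assemble
  H = (EN − 2FM + GL) / (2(EG − F²)) = -sin(u)/(6*Abs(sin(u))).
At (u, v) = (2*pi/3, 3*pi/5): H = -1/6.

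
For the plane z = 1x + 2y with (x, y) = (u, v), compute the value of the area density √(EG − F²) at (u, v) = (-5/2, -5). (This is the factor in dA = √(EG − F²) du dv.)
√(EG − F²)|_{(-5/2, -5)} = sqrt(6)

E = 2, F = 2, G = 5, so EG − F² = 6. Taking the positive square root: √(EG − F²) = sqrt(6). At (u, v) = (-5/2, -5): sqrt(6).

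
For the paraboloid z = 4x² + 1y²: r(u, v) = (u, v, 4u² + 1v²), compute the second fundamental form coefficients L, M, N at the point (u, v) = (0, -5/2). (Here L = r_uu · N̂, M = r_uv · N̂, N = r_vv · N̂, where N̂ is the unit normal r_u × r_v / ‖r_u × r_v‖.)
L = 4*sqrt(26)/13;  M = 0;  N = sqrt(26)/13

Compute the unit normal N̂(u, v) = (-8*u/sqrt(64*u^2 + 4*v^2 + 1), -2*v/sqrt(64*u^2 + 4*v^2 + 1), 1/sqrt(64*u^2 + 4*v^2 + 1)), and the second partials r_uu, r_uv, r_vv. Take dot products:
  L(u, v) = r_uu · N̂ = 8/sqrt(64*u^2 + 4*v^2 + 1),
  M(u, v) = r_uv · N̂ = 0,
  N(u, v) = r_vv · N̂ = 2/sqrt(64*u^2 + 4*v^2 + 1).
Evaluating at (u, v) = (0, -5/2):
  L = 4*sqrt(26)/13, M = 0, N = sqrt(26)/13.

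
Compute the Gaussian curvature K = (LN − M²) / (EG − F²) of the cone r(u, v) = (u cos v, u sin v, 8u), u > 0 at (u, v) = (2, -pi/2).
K = 0

Coefficients of the first fundamental form: E = 65, F = 0, G = u^2.
Coefficients of the second fundamental form: L = 0, M = 0, N = 8*sqrt(65)*u^2/(65*Abs(u)).
Assemble K = (LN − M²)/(EG − F²) = 0. At (u, v) = (2, -pi/2): K = 0.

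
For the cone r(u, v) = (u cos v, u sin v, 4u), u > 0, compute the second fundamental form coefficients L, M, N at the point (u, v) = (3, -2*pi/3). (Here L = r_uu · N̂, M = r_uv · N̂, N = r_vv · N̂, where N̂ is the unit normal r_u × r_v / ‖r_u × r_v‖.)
L = 0;  M = 0;  N = 12*sqrt(17)/17

Compute the unit normal N̂(u, v) = (-4*sqrt(17)*u*cos(v)/(17*Abs(u)), -4*sqrt(17)*u*sin(v)/(17*Abs(u)), sqrt(17)*u/(17*Abs(u))), and the second partials r_uu, r_uv, r_vv. Take dot products:
  L(u, v) = r_uu · N̂ = 0,
  M(u, v) = r_uv · N̂ = 0,
  N(u, v) = r_vv · N̂ = 4*sqrt(17)*u^2/(17*Abs(u)).
Evaluating at (u, v) = (3, -2*pi/3):
  L = 0, M = 0, N = 12*sqrt(17)/17.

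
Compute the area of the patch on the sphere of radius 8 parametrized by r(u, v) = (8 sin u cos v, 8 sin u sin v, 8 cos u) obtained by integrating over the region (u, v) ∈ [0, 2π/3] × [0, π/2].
Area = 48*pi

Area = ∫∫ √(EG − F²) du dv with √(EG − F²) = 64*Abs(sin(u)). Integrating over [0, 2π/3] × [0, π/2] gives 48*pi.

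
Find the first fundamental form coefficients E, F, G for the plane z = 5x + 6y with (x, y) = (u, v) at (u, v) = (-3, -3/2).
E = 26;  F = 30;  G = 37

Partials: r_u = (1, 0, 5), r_v = (0, 1, 6). As functions of (u, v):
  E = r_u · r_u = 26,
  F = r_u · r_v = 30,
  G = r_v · r_v = 37.
Evaluating at (u, v) = (-3, -3/2): E = 26, F = 30, G = 37.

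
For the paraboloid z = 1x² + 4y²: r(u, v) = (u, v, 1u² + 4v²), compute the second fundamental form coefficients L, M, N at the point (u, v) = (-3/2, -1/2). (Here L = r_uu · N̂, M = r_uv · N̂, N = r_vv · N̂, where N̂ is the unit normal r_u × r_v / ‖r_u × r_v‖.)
L = sqrt(26)/13;  M = 0;  N = 4*sqrt(26)/13

Compute the unit normal N̂(u, v) = (-2*u/sqrt(4*u^2 + 64*v^2 + 1), -8*v/sqrt(4*u^2 + 64*v^2 + 1), 1/sqrt(4*u^2 + 64*v^2 + 1)), and the second partials r_uu, r_uv, r_vv. Take dot products:
  L(u, v) = r_uu · N̂ = 2/sqrt(4*u^2 + 64*v^2 + 1),
  M(u, v) = r_uv · N̂ = 0,
  N(u, v) = r_vv · N̂ = 8/sqrt(4*u^2 + 64*v^2 + 1).
Evaluating at (u, v) = (-3/2, -1/2):
  L = sqrt(26)/13, M = 0, N = 4*sqrt(26)/13.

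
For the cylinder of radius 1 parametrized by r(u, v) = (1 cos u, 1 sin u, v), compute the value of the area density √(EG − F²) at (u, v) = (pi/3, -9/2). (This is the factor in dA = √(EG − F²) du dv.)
√(EG − F²)|_{(pi/3, -9/2)} = 1

E = 1, F = 0, G = 1, so EG − F² = 1. Taking the positive square root: √(EG − F²) = 1. At (u, v) = (pi/3, -9/2): 1.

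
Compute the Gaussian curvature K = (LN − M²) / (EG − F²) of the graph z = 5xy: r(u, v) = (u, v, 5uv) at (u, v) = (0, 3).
K = -25/51076

Coefficients of the first fundamental form: E = 25*v^2 + 1, F = 25*u*v, G = 25*u^2 + 1.
Coefficients of the second fundamental form: L = 0, M = 5/sqrt(25*u^2 + 25*v^2 + 1), N = 0.
Assemble K = (LN − M²)/(EG − F²) = -25/(625*u^4 + 1250*u^2*v^2 + 50*u^2 + 625*v^4 + 50*v^2 + 1). At (u, v) = (0, 3): K = -25/51076.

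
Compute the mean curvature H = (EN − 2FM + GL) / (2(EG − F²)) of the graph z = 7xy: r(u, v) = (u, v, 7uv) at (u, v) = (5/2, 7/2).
H = -2401*sqrt(30)/119790

With E = 49*v^2 + 1, F = 49*u*v, G = 49*u^2 + 1, L = 0, M = 7/sqrt(49*u^2 + 49*v^2 + 1), N = 0, assemble
  H = (EN − 2FM + GL) / (2(EG − F²)) = -343*u*v/(49*u^2 + 49*v^2 + 1)^(3/2).
At (u, v) = (5/2, 7/2): H = -2401*sqrt(30)/119790.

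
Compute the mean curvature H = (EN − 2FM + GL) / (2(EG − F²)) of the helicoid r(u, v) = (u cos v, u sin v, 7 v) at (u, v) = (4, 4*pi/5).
H = 0

With E = 1, F = 0, G = u^2 + 49, L = 0, M = -7/sqrt(u^2 + 49), N = 0, assemble
  H = (EN − 2FM + GL) / (2(EG − F²)) = 0.
At (u, v) = (4, 4*pi/5): H = 0.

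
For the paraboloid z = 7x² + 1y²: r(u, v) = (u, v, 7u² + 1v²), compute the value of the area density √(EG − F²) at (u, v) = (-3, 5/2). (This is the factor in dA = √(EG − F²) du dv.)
√(EG − F²)|_{(-3, 5/2)} = sqrt(1790)

E = 196*u^2 + 1, F = 28*u*v, G = 4*v^2 + 1, so EG − F² = 196*u^2 + 4*v^2 + 1. Taking the positive square root: √(EG − F²) = sqrt(196*u^2 + 4*v^2 + 1). At (u, v) = (-3, 5/2): sqrt(1790).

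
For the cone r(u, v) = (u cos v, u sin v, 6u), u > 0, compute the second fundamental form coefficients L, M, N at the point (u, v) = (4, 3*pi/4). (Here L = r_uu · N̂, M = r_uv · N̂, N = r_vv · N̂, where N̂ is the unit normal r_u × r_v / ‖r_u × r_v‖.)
L = 0;  M = 0;  N = 24*sqrt(37)/37

Compute the unit normal N̂(u, v) = (-6*sqrt(37)*u*cos(v)/(37*Abs(u)), -6*sqrt(37)*u*sin(v)/(37*Abs(u)), sqrt(37)*u/(37*Abs(u))), and the second partials r_uu, r_uv, r_vv. Take dot products:
  L(u, v) = r_uu · N̂ = 0,
  M(u, v) = r_uv · N̂ = 0,
  N(u, v) = r_vv · N̂ = 6*sqrt(37)*u^2/(37*Abs(u)).
Evaluating at (u, v) = (4, 3*pi/4):
  L = 0, M = 0, N = 24*sqrt(37)/37.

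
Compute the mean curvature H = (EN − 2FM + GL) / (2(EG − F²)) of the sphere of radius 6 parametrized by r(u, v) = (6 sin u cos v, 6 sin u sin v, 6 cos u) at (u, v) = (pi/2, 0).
H = -1/6

With E = 36, F = 0, G = 36*sin(u)^2, L = -6*sin(u)/Abs(sin(u)), M = 0, N = -6*sin(u)^3/Abs(sin(u)), assemble
  H = (EN − 2FM + GL) / (2(EG − F²)) = -sin(u)/(6*Abs(sin(u))).
At (u, v) = (pi/2, 0): H = -1/6.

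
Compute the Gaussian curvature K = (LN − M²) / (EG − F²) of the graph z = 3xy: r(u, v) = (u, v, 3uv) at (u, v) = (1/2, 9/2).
K = -36/137641

Coefficients of the first fundamental form: E = 9*v^2 + 1, F = 9*u*v, G = 9*u^2 + 1.
Coefficients of the second fundamental form: L = 0, M = 3/sqrt(9*u^2 + 9*v^2 + 1), N = 0.
Assemble K = (LN − M²)/(EG − F²) = -9/(81*u^4 + 162*u^2*v^2 + 18*u^2 + 81*v^4 + 18*v^2 + 1). At (u, v) = (1/2, 9/2): K = -36/137641.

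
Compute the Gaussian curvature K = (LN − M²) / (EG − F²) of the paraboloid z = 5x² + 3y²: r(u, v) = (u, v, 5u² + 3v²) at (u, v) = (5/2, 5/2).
K = 60/724201

Coefficients of the first fundamental form: E = 100*u^2 + 1, F = 60*u*v, G = 36*v^2 + 1.
Coefficients of the second fundamental form: L = 10/sqrt(100*u^2 + 36*v^2 + 1), M = 0, N = 6/sqrt(100*u^2 + 36*v^2 + 1).
Assemble K = (LN − M²)/(EG − F²) = 60/(10000*u^4 + 7200*u^2*v^2 + 200*u^2 + 1296*v^4 + 72*v^2 + 1). At (u, v) = (5/2, 5/2): K = 60/724201.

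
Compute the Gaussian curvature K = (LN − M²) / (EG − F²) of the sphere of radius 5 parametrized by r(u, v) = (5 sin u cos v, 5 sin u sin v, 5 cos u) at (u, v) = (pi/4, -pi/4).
K = 1/25

Coefficients of the first fundamental form: E = 25, F = 0, G = 25*sin(u)^2.
Coefficients of the second fundamental form: L = -5*sin(u)/Abs(sin(u)), M = 0, N = -5*sin(u)^3/Abs(sin(u)).
Assemble K = (LN − M²)/(EG − F²) = 1/25. At (u, v) = (pi/4, -pi/4): K = 1/25.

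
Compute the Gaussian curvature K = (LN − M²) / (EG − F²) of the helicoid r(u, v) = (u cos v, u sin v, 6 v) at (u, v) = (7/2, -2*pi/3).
K = -576/37249

Coefficients of the first fundamental form: E = 1, F = 0, G = u^2 + 36.
Coefficients of the second fundamental form: L = 0, M = -6/sqrt(u^2 + 36), N = 0.
Assemble K = (LN − M²)/(EG − F²) = -36/(u^2 + 36)^2. At (u, v) = (7/2, -2*pi/3): K = -576/37249.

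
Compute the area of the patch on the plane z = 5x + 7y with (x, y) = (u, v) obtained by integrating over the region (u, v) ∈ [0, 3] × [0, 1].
Area = 15*sqrt(3)

Area = ∫∫ √(EG − F²) du dv with √(EG − F²) = 5*sqrt(3). Integrating over [0, 3] × [0, 1] gives 15*sqrt(3).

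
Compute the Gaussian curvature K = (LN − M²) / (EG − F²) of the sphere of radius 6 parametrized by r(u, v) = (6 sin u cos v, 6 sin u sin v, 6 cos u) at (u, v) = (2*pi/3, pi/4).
K = 1/36

Coefficients of the first fundamental form: E = 36, F = 0, G = 36*sin(u)^2.
Coefficients of the second fundamental form: L = -6*sin(u)/Abs(sin(u)), M = 0, N = -6*sin(u)^3/Abs(sin(u)).
Assemble K = (LN − M²)/(EG − F²) = 1/36. At (u, v) = (2*pi/3, pi/4): K = 1/36.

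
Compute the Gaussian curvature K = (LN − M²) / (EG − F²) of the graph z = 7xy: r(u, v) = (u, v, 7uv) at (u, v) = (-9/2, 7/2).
K = -196/10156969

Coefficients of the first fundamental form: E = 49*v^2 + 1, F = 49*u*v, G = 49*u^2 + 1.
Coefficients of the second fundamental form: L = 0, M = 7/sqrt(49*u^2 + 49*v^2 + 1), N = 0.
Assemble K = (LN − M²)/(EG − F²) = -49/(2401*u^4 + 4802*u^2*v^2 + 98*u^2 + 2401*v^4 + 98*v^2 + 1). At (u, v) = (-9/2, 7/2): K = -196/10156969.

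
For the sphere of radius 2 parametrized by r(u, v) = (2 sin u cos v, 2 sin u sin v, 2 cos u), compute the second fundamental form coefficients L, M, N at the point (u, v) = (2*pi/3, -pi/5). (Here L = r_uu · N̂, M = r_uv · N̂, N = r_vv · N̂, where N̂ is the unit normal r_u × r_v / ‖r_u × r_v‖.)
L = -2;  M = 0;  N = -3/2

Compute the unit normal N̂(u, v) = (sin(u)^2*cos(v)/Abs(sin(u)), sin(u)^2*sin(v)/Abs(sin(u)), sin(2*u)/(2*Abs(sin(u)))), and the second partials r_uu, r_uv, r_vv. Take dot products:
  L(u, v) = r_uu · N̂ = -2*sin(u)/Abs(sin(u)),
  M(u, v) = r_uv · N̂ = 0,
  N(u, v) = r_vv · N̂ = -2*sin(u)^3/Abs(sin(u)).
Evaluating at (u, v) = (2*pi/3, -pi/5):
  L = -2, M = 0, N = -3/2.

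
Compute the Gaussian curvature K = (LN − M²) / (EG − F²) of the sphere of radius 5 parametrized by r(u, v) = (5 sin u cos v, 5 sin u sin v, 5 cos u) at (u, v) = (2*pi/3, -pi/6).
K = 1/25

Coefficients of the first fundamental form: E = 25, F = 0, G = 25*sin(u)^2.
Coefficients of the second fundamental form: L = -5*sin(u)/Abs(sin(u)), M = 0, N = -5*sin(u)^3/Abs(sin(u)).
Assemble K = (LN − M²)/(EG − F²) = 1/25. At (u, v) = (2*pi/3, -pi/6): K = 1/25.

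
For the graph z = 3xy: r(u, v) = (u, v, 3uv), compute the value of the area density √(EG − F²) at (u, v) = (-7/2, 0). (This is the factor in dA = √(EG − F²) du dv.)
√(EG − F²)|_{(-7/2, 0)} = sqrt(445)/2

E = 9*v^2 + 1, F = 9*u*v, G = 9*u^2 + 1, so EG − F² = 9*u^2 + 9*v^2 + 1. Taking the positive square root: √(EG − F²) = sqrt(9*u^2 + 9*v^2 + 1). At (u, v) = (-7/2, 0): sqrt(445)/2.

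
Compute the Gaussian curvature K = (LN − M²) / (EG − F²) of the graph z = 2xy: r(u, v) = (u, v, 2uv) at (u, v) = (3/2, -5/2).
K = -4/1225

Coefficients of the first fundamental form: E = 4*v^2 + 1, F = 4*u*v, G = 4*u^2 + 1.
Coefficients of the second fundamental form: L = 0, M = 2/sqrt(4*u^2 + 4*v^2 + 1), N = 0.
Assemble K = (LN − M²)/(EG − F²) = -4/(16*u^4 + 32*u^2*v^2 + 8*u^2 + 16*v^4 + 8*v^2 + 1). At (u, v) = (3/2, -5/2): K = -4/1225.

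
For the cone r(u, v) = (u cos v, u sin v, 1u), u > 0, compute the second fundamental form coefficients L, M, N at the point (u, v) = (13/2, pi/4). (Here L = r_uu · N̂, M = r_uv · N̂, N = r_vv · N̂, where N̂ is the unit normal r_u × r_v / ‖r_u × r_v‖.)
L = 0;  M = 0;  N = 13*sqrt(2)/4

Compute the unit normal N̂(u, v) = (-sqrt(2)*u*cos(v)/(2*Abs(u)), -sqrt(2)*u*sin(v)/(2*Abs(u)), sqrt(2)*u/(2*Abs(u))), and the second partials r_uu, r_uv, r_vv. Take dot products:
  L(u, v) = r_uu · N̂ = 0,
  M(u, v) = r_uv · N̂ = 0,
  N(u, v) = r_vv · N̂ = sqrt(2)*u^2/(2*Abs(u)).
Evaluating at (u, v) = (13/2, pi/4):
  L = 0, M = 0, N = 13*sqrt(2)/4.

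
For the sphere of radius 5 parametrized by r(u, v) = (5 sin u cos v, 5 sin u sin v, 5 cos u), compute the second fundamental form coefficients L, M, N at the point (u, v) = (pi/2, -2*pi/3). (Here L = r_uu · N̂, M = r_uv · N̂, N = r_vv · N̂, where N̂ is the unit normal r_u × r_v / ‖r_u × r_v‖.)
L = -5;  M = 0;  N = -5

Compute the unit normal N̂(u, v) = (sin(u)^2*cos(v)/Abs(sin(u)), sin(u)^2*sin(v)/Abs(sin(u)), sin(2*u)/(2*Abs(sin(u)))), and the second partials r_uu, r_uv, r_vv. Take dot products:
  L(u, v) = r_uu · N̂ = -5*sin(u)/Abs(sin(u)),
  M(u, v) = r_uv · N̂ = 0,
  N(u, v) = r_vv · N̂ = -5*sin(u)^3/Abs(sin(u)).
Evaluating at (u, v) = (pi/2, -2*pi/3):
  L = -5, M = 0, N = -5.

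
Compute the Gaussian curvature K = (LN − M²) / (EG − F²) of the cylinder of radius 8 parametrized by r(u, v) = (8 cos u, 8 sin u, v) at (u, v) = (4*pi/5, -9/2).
K = 0

Coefficients of the first fundamental form: E = 64, F = 0, G = 1.
Coefficients of the second fundamental form: L = -8, M = 0, N = 0.
Assemble K = (LN − M²)/(EG − F²) = 0. At (u, v) = (4*pi/5, -9/2): K = 0.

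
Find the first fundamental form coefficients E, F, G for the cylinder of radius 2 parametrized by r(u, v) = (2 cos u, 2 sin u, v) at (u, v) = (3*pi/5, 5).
E = 4;  F = 0;  G = 1

Partials: r_u = (-2*sin(u), 2*cos(u), 0), r_v = (0, 0, 1). As functions of (u, v):
  E = r_u · r_u = 4,
  F = r_u · r_v = 0,
  G = r_v · r_v = 1.
Evaluating at (u, v) = (3*pi/5, 5): E = 4, F = 0, G = 1.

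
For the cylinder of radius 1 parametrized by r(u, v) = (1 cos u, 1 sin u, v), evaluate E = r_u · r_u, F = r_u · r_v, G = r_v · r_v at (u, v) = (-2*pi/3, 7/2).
E = 1;  F = 0;  G = 1

Partials: r_u = (-sin(u), cos(u), 0), r_v = (0, 0, 1). As functions of (u, v):
  E = r_u · r_u = 1,
  F = r_u · r_v = 0,
  G = r_v · r_v = 1.
Evaluating at (u, v) = (-2*pi/3, 7/2): E = 1, F = 0, G = 1.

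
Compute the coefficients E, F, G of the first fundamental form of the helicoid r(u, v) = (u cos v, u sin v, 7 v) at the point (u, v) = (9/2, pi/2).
E = 1;  F = 0;  G = 277/4

Partials: r_u = (cos(v), sin(v), 0), r_v = (-u*sin(v), u*cos(v), 7). As functions of (u, v):
  E = r_u · r_u = 1,
  F = r_u · r_v = 0,
  G = r_v · r_v = u^2 + 49.
Evaluating at (u, v) = (9/2, pi/2): E = 1, F = 0, G = 277/4.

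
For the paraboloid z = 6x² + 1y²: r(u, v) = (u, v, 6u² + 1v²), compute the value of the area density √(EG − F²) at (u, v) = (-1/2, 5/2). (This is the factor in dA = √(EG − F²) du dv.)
√(EG − F²)|_{(-1/2, 5/2)} = sqrt(62)

E = 144*u^2 + 1, F = 24*u*v, G = 4*v^2 + 1, so EG − F² = 144*u^2 + 4*v^2 + 1. Taking the positive square root: √(EG − F²) = sqrt(144*u^2 + 4*v^2 + 1). At (u, v) = (-1/2, 5/2): sqrt(62).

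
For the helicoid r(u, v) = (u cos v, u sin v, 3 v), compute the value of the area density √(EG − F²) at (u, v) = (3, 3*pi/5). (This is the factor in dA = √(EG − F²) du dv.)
√(EG − F²)|_{(3, 3*pi/5)} = 3*sqrt(2)

E = 1, F = 0, G = u^2 + 9, so EG − F² = u^2 + 9. Taking the positive square root: √(EG − F²) = sqrt(u^2 + 9). At (u, v) = (3, 3*pi/5): 3*sqrt(2).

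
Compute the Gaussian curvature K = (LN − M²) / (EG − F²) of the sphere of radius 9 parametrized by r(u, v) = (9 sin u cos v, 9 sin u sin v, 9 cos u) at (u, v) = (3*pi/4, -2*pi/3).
K = 1/81

Coefficients of the first fundamental form: E = 81, F = 0, G = 81*sin(u)^2.
Coefficients of the second fundamental form: L = -9*sin(u)/Abs(sin(u)), M = 0, N = -9*sin(u)^3/Abs(sin(u)).
Assemble K = (LN − M²)/(EG − F²) = 1/81. At (u, v) = (3*pi/4, -2*pi/3): K = 1/81.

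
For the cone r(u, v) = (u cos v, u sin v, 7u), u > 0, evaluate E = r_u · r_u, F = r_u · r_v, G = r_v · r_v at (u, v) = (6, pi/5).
E = 50;  F = 0;  G = 36

Partials: r_u = (cos(v), sin(v), 7), r_v = (-u*sin(v), u*cos(v), 0). As functions of (u, v):
  E = r_u · r_u = 50,
  F = r_u · r_v = 0,
  G = r_v · r_v = u^2.
Evaluating at (u, v) = (6, pi/5): E = 50, F = 0, G = 36.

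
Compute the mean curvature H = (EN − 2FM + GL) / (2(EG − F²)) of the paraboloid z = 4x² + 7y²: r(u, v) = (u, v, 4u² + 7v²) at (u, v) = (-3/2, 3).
H = 8075*sqrt(1909)/3644281

With E = 64*u^2 + 1, F = 112*u*v, G = 196*v^2 + 1, L = 8/sqrt(64*u^2 + 196*v^2 + 1), M = 0, N = 14/sqrt(64*u^2 + 196*v^2 + 1), assemble
  H = (EN − 2FM + GL) / (2(EG − F²)) = (448*u^2 + 784*v^2 + 11)/(64*u^2 + 196*v^2 + 1)^(3/2).
At (u, v) = (-3/2, 3): H = 8075*sqrt(1909)/3644281.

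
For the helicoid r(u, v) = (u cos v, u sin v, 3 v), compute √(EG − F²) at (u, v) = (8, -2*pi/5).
√(EG − F²)|_{(8, -2*pi/5)} = sqrt(73)

E = 1, F = 0, G = u^2 + 9; EG − F² = u^2 + 9; √(EG − F²) = sqrt(u^2 + 9). At the given point: sqrt(73).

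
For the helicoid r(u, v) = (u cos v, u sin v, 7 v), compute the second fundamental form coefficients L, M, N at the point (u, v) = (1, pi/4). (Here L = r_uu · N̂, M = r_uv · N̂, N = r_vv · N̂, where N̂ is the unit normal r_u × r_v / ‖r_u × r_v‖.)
L = 0;  M = -7*sqrt(2)/10;  N = 0

Compute the unit normal N̂(u, v) = (7*sin(v)/sqrt(u^2 + 49), -7*cos(v)/sqrt(u^2 + 49), u/sqrt(u^2 + 49)), and the second partials r_uu, r_uv, r_vv. Take dot products:
  L(u, v) = r_uu · N̂ = 0,
  M(u, v) = r_uv · N̂ = -7/sqrt(u^2 + 49),
  N(u, v) = r_vv · N̂ = 0.
Evaluating at (u, v) = (1, pi/4):
  L = 0, M = -7*sqrt(2)/10, N = 0.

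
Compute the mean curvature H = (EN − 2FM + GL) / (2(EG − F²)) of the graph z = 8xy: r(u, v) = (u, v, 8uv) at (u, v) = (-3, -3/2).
H = -2304*sqrt(721)/519841

With E = 64*v^2 + 1, F = 64*u*v, G = 64*u^2 + 1, L = 0, M = 8/sqrt(64*u^2 + 64*v^2 + 1), N = 0, assemble
  H = (EN − 2FM + GL) / (2(EG − F²)) = -512*u*v/(64*u^2 + 64*v^2 + 1)^(3/2).
At (u, v) = (-3, -3/2): H = -2304*sqrt(721)/519841.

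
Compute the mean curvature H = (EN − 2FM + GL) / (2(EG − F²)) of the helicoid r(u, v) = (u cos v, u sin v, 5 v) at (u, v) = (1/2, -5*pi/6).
H = 0

With E = 1, F = 0, G = u^2 + 25, L = 0, M = -5/sqrt(u^2 + 25), N = 0, assemble
  H = (EN − 2FM + GL) / (2(EG − F²)) = 0.
At (u, v) = (1/2, -5*pi/6): H = 0.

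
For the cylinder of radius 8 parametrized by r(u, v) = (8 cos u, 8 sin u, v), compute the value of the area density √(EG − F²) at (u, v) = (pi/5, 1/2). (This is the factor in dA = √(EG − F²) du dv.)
√(EG − F²)|_{(pi/5, 1/2)} = 8

E = 64, F = 0, G = 1, so EG − F² = 64. Taking the positive square root: √(EG − F²) = 8. At (u, v) = (pi/5, 1/2): 8.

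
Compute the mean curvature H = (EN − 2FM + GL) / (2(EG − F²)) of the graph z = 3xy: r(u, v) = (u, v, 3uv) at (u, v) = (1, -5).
H = 27*sqrt(235)/11045

With E = 9*v^2 + 1, F = 9*u*v, G = 9*u^2 + 1, L = 0, M = 3/sqrt(9*u^2 + 9*v^2 + 1), N = 0, assemble
  H = (EN − 2FM + GL) / (2(EG − F²)) = -27*u*v/(9*u^2 + 9*v^2 + 1)^(3/2).
At (u, v) = (1, -5): H = 27*sqrt(235)/11045.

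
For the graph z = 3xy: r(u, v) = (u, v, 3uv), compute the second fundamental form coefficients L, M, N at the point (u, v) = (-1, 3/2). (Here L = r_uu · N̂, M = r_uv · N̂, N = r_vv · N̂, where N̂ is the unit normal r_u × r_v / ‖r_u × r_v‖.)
L = 0;  M = 6/11;  N = 0

Compute the unit normal N̂(u, v) = (-3*v/sqrt(9*u^2 + 9*v^2 + 1), -3*u/sqrt(9*u^2 + 9*v^2 + 1), 1/sqrt(9*u^2 + 9*v^2 + 1)), and the second partials r_uu, r_uv, r_vv. Take dot products:
  L(u, v) = r_uu · N̂ = 0,
  M(u, v) = r_uv · N̂ = 3/sqrt(9*u^2 + 9*v^2 + 1),
  N(u, v) = r_vv · N̂ = 0.
Evaluating at (u, v) = (-1, 3/2):
  L = 0, M = 6/11, N = 0.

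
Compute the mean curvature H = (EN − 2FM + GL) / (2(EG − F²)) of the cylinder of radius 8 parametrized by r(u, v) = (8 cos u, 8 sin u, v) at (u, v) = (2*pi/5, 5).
H = -1/16

With E = 64, F = 0, G = 1, L = -8, M = 0, N = 0, assemble
  H = (EN − 2FM + GL) / (2(EG − F²)) = -1/16.
At (u, v) = (2*pi/5, 5): H = -1/16.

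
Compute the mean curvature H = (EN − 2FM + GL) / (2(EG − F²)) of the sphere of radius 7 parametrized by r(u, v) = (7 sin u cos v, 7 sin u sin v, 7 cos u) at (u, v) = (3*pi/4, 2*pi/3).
H = -1/7

With E = 49, F = 0, G = 49*sin(u)^2, L = -7*sin(u)/Abs(sin(u)), M = 0, N = -7*sin(u)^3/Abs(sin(u)), assemble
  H = (EN − 2FM + GL) / (2(EG − F²)) = -sin(u)/(7*Abs(sin(u))).
At (u, v) = (3*pi/4, 2*pi/3): H = -1/7.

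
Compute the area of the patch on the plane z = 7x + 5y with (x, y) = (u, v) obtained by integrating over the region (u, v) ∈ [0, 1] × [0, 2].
Area = 10*sqrt(3)

Area = ∫∫ √(EG − F²) du dv with √(EG − F²) = 5*sqrt(3). Integrating over [0, 1] × [0, 2] gives 10*sqrt(3).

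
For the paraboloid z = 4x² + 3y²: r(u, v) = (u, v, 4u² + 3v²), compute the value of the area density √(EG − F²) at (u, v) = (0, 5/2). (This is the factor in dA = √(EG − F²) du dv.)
√(EG − F²)|_{(0, 5/2)} = sqrt(226)

E = 64*u^2 + 1, F = 48*u*v, G = 36*v^2 + 1, so EG − F² = 64*u^2 + 36*v^2 + 1. Taking the positive square root: √(EG − F²) = sqrt(64*u^2 + 36*v^2 + 1). At (u, v) = (0, 5/2): sqrt(226).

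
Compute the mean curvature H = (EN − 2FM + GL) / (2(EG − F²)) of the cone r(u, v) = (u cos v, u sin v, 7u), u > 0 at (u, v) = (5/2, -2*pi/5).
H = 7*sqrt(2)/50

With E = 50, F = 0, G = u^2, L = 0, M = 0, N = 7*sqrt(2)*u^2/(10*Abs(u)), assemble
  H = (EN − 2FM + GL) / (2(EG − F²)) = 7*sqrt(2)/(20*Abs(u)).
At (u, v) = (5/2, -2*pi/5): H = 7*sqrt(2)/50.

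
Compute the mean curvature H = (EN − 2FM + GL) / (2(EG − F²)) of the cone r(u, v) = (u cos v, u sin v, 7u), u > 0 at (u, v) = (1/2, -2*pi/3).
H = 7*sqrt(2)/10

With E = 50, F = 0, G = u^2, L = 0, M = 0, N = 7*sqrt(2)*u^2/(10*Abs(u)), assemble
  H = (EN − 2FM + GL) / (2(EG − F²)) = 7*sqrt(2)/(20*Abs(u)).
At (u, v) = (1/2, -2*pi/3): H = 7*sqrt(2)/10.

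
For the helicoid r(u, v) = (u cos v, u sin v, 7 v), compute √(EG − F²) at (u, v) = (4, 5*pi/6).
√(EG − F²)|_{(4, 5*pi/6)} = sqrt(65)

E = 1, F = 0, G = u^2 + 49; EG − F² = u^2 + 49; √(EG − F²) = sqrt(u^2 + 49). At the given point: sqrt(65).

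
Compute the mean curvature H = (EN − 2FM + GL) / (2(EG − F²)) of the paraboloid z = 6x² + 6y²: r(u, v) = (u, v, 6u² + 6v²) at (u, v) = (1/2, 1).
H = 1092*sqrt(181)/32761

With E = 144*u^2 + 1, F = 144*u*v, G = 144*v^2 + 1, L = 12/sqrt(144*u^2 + 144*v^2 + 1), M = 0, N = 12/sqrt(144*u^2 + 144*v^2 + 1), assemble
  H = (EN − 2FM + GL) / (2(EG − F²)) = 12*(72*u^2 + 72*v^2 + 1)/(144*u^2 + 144*v^2 + 1)^(3/2).
At (u, v) = (1/2, 1): H = 1092*sqrt(181)/32761.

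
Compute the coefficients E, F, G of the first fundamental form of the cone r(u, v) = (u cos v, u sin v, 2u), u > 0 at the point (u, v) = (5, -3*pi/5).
E = 5;  F = 0;  G = 25

Partials: r_u = (cos(v), sin(v), 2), r_v = (-u*sin(v), u*cos(v), 0). As functions of (u, v):
  E = r_u · r_u = 5,
  F = r_u · r_v = 0,
  G = r_v · r_v = u^2.
Evaluating at (u, v) = (5, -3*pi/5): E = 5, F = 0, G = 25.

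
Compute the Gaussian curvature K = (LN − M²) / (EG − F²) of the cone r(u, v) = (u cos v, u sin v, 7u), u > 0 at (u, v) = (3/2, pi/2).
K = 0

Coefficients of the first fundamental form: E = 50, F = 0, G = u^2.
Coefficients of the second fundamental form: L = 0, M = 0, N = 7*sqrt(2)*u^2/(10*Abs(u)).
Assemble K = (LN − M²)/(EG − F²) = 0. At (u, v) = (3/2, pi/2): K = 0.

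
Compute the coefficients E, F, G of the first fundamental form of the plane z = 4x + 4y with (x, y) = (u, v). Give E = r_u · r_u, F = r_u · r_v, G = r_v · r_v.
E = 17;  F = 16;  G = 17

Compute partials: r_u = (1, 0, 4), r_v = (0, 1, 4). Then
  E = r_u · r_u = 17,
  F = r_u · r_v = 16,
  G = r_v · r_v = 17.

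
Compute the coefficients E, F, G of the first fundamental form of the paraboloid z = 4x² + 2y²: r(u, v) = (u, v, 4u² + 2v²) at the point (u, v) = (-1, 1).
E = 65;  F = -32;  G = 17

Partials: r_u = (1, 0, 8*u), r_v = (0, 1, 4*v). As functions of (u, v):
  E = r_u · r_u = 64*u^2 + 1,
  F = r_u · r_v = 32*u*v,
  G = r_v · r_v = 16*v^2 + 1.
Evaluating at (u, v) = (-1, 1): E = 65, F = -32, G = 17.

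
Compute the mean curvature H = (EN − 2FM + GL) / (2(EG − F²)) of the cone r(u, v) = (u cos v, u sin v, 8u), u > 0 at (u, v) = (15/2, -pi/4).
H = 8*sqrt(65)/975

With E = 65, F = 0, G = u^2, L = 0, M = 0, N = 8*sqrt(65)*u^2/(65*Abs(u)), assemble
  H = (EN − 2FM + GL) / (2(EG − F²)) = 4*sqrt(65)/(65*Abs(u)).
At (u, v) = (15/2, -pi/4): H = 8*sqrt(65)/975.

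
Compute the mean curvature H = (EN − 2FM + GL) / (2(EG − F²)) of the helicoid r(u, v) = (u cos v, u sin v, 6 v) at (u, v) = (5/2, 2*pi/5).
H = 0

With E = 1, F = 0, G = u^2 + 36, L = 0, M = -6/sqrt(u^2 + 36), N = 0, assemble
  H = (EN − 2FM + GL) / (2(EG − F²)) = 0.
At (u, v) = (5/2, 2*pi/5): H = 0.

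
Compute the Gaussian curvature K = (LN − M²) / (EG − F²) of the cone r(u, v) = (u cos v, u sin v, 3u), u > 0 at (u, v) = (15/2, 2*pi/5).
K = 0

Coefficients of the first fundamental form: E = 10, F = 0, G = u^2.
Coefficients of the second fundamental form: L = 0, M = 0, N = 3*sqrt(10)*u^2/(10*Abs(u)).
Assemble K = (LN − M²)/(EG − F²) = 0. At (u, v) = (15/2, 2*pi/5): K = 0.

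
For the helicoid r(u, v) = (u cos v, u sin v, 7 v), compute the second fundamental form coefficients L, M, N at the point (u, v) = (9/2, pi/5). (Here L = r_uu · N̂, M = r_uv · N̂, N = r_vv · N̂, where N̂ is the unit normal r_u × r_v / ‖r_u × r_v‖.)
L = 0;  M = -14*sqrt(277)/277;  N = 0

Compute the unit normal N̂(u, v) = (7*sin(v)/sqrt(u^2 + 49), -7*cos(v)/sqrt(u^2 + 49), u/sqrt(u^2 + 49)), and the second partials r_uu, r_uv, r_vv. Take dot products:
  L(u, v) = r_uu · N̂ = 0,
  M(u, v) = r_uv · N̂ = -7/sqrt(u^2 + 49),
  N(u, v) = r_vv · N̂ = 0.
Evaluating at (u, v) = (9/2, pi/5):
  L = 0, M = -14*sqrt(277)/277, N = 0.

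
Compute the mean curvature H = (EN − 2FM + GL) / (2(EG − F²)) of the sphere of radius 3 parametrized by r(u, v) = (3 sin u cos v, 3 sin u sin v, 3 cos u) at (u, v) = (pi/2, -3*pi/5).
H = -1/3

With E = 9, F = 0, G = 9*sin(u)^2, L = -3*sin(u)/Abs(sin(u)), M = 0, N = -3*sin(u)^3/Abs(sin(u)), assemble
  H = (EN − 2FM + GL) / (2(EG − F²)) = -sin(u)/(3*Abs(sin(u))).
At (u, v) = (pi/2, -3*pi/5): H = -1/3.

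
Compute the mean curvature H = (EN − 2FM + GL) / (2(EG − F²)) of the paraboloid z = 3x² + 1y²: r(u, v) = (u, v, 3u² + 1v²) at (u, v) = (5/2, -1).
H = 241*sqrt(230)/52900

With E = 36*u^2 + 1, F = 12*u*v, G = 4*v^2 + 1, L = 6/sqrt(36*u^2 + 4*v^2 + 1), M = 0, N = 2/sqrt(36*u^2 + 4*v^2 + 1), assemble
  H = (EN − 2FM + GL) / (2(EG − F²)) = 4*(9*u^2 + 3*v^2 + 1)/(36*u^2 + 4*v^2 + 1)^(3/2).
At (u, v) = (5/2, -1): H = 241*sqrt(230)/52900.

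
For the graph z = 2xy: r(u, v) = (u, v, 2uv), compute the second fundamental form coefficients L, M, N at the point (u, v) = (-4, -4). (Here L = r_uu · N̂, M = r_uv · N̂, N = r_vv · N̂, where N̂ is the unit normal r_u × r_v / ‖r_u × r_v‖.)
L = 0;  M = 2*sqrt(129)/129;  N = 0

Compute the unit normal N̂(u, v) = (-2*v/sqrt(4*u^2 + 4*v^2 + 1), -2*u/sqrt(4*u^2 + 4*v^2 + 1), 1/sqrt(4*u^2 + 4*v^2 + 1)), and the second partials r_uu, r_uv, r_vv. Take dot products:
  L(u, v) = r_uu · N̂ = 0,
  M(u, v) = r_uv · N̂ = 2/sqrt(4*u^2 + 4*v^2 + 1),
  N(u, v) = r_vv · N̂ = 0.
Evaluating at (u, v) = (-4, -4):
  L = 0, M = 2*sqrt(129)/129, N = 0.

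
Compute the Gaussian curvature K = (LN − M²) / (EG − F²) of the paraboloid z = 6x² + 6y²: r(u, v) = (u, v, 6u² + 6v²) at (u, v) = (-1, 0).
K = 144/21025

Coefficients of the first fundamental form: E = 144*u^2 + 1, F = 144*u*v, G = 144*v^2 + 1.
Coefficients of the second fundamental form: L = 12/sqrt(144*u^2 + 144*v^2 + 1), M = 0, N = 12/sqrt(144*u^2 + 144*v^2 + 1).
Assemble K = (LN − M²)/(EG − F²) = 144/(20736*u^4 + 41472*u^2*v^2 + 288*u^2 + 20736*v^4 + 288*v^2 + 1). At (u, v) = (-1, 0): K = 144/21025.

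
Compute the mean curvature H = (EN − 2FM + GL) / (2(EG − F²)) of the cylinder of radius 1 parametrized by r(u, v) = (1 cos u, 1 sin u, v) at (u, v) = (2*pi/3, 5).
H = -1/2

With E = 1, F = 0, G = 1, L = -1, M = 0, N = 0, assemble
  H = (EN − 2FM + GL) / (2(EG − F²)) = -1/2.
At (u, v) = (2*pi/3, 5): H = -1/2.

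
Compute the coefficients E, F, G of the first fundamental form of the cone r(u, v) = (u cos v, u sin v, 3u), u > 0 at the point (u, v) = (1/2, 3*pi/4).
E = 10;  F = 0;  G = 1/4

Partials: r_u = (cos(v), sin(v), 3), r_v = (-u*sin(v), u*cos(v), 0). As functions of (u, v):
  E = r_u · r_u = 10,
  F = r_u · r_v = 0,
  G = r_v · r_v = u^2.
Evaluating at (u, v) = (1/2, 3*pi/4): E = 10, F = 0, G = 1/4.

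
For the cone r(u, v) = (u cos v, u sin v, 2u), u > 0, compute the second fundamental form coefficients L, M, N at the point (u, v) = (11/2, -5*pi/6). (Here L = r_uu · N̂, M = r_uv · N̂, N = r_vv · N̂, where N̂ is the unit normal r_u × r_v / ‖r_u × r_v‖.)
L = 0;  M = 0;  N = 11*sqrt(5)/5

Compute the unit normal N̂(u, v) = (-2*sqrt(5)*u*cos(v)/(5*Abs(u)), -2*sqrt(5)*u*sin(v)/(5*Abs(u)), sqrt(5)*u/(5*Abs(u))), and the second partials r_uu, r_uv, r_vv. Take dot products:
  L(u, v) = r_uu · N̂ = 0,
  M(u, v) = r_uv · N̂ = 0,
  N(u, v) = r_vv · N̂ = 2*sqrt(5)*u^2/(5*Abs(u)).
Evaluating at (u, v) = (11/2, -5*pi/6):
  L = 0, M = 0, N = 11*sqrt(5)/5.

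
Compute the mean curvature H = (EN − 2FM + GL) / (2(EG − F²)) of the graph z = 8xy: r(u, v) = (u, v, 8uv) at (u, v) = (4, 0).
H = 0

With E = 64*v^2 + 1, F = 64*u*v, G = 64*u^2 + 1, L = 0, M = 8/sqrt(64*u^2 + 64*v^2 + 1), N = 0, assemble
  H = (EN − 2FM + GL) / (2(EG − F²)) = -512*u*v/(64*u^2 + 64*v^2 + 1)^(3/2).
At (u, v) = (4, 0): H = 0.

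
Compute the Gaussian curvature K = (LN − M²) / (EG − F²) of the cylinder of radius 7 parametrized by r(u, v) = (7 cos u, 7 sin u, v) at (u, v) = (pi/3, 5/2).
K = 0

Coefficients of the first fundamental form: E = 49, F = 0, G = 1.
Coefficients of the second fundamental form: L = -7, M = 0, N = 0.
Assemble K = (LN − M²)/(EG − F²) = 0. At (u, v) = (pi/3, 5/2): K = 0.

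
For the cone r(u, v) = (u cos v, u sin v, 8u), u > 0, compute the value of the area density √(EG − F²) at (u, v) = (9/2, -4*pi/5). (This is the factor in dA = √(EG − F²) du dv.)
√(EG − F²)|_{(9/2, -4*pi/5)} = 9*sqrt(65)/2

E = 65, F = 0, G = u^2, so EG − F² = 65*u^2. Taking the positive square root: √(EG − F²) = sqrt(65)*Abs(u). At (u, v) = (9/2, -4*pi/5): 9*sqrt(65)/2.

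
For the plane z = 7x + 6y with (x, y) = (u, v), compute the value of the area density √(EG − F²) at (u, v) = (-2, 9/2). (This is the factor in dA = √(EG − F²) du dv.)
√(EG − F²)|_{(-2, 9/2)} = sqrt(86)

E = 50, F = 42, G = 37, so EG − F² = 86. Taking the positive square root: √(EG − F²) = sqrt(86). At (u, v) = (-2, 9/2): sqrt(86).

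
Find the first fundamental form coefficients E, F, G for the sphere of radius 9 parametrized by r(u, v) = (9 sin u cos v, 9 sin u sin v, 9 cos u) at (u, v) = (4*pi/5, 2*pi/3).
E = 81;  F = 0;  G = 405/8 - 81*sqrt(5)/8

Partials: r_u = (9*cos(u)*cos(v), 9*sin(v)*cos(u), -9*sin(u)), r_v = (-9*sin(u)*sin(v), 9*sin(u)*cos(v), 0). As functions of (u, v):
  E = r_u · r_u = 81,
  F = r_u · r_v = 0,
  G = r_v · r_v = 81*sin(u)^2.
Evaluating at (u, v) = (4*pi/5, 2*pi/3): E = 81, F = 0, G = 405/8 - 81*sqrt(5)/8.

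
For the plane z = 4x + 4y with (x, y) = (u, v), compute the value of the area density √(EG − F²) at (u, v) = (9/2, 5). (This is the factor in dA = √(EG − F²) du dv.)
√(EG − F²)|_{(9/2, 5)} = sqrt(33)

E = 17, F = 16, G = 17, so EG − F² = 33. Taking the positive square root: √(EG − F²) = sqrt(33). At (u, v) = (9/2, 5): sqrt(33).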